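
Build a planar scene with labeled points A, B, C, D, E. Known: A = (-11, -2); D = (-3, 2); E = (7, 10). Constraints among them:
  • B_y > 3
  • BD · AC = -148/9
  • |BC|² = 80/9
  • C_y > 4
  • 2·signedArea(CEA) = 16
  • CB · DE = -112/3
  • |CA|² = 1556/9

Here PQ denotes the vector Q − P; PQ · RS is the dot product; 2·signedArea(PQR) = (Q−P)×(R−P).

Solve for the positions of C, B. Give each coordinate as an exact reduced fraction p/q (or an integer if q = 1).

1. C_x = 1/3  [line 12·x + -18·y + 80 = 0 ∩ |CA|² = 1556/9]
2. C_y = 14/3  [line 12·x + -18·y + 80 = 0 ∩ |CA|² = 1556/9]
   → C = (1/3, 14/3)
3. B_x = -7/3  [CB · DE = -112/3 ∩ BD · AC = -148/9]
4. B_y = 10/3  [CB · DE = -112/3 ∩ BD · AC = -148/9]
   → B = (-7/3, 10/3)

B = (-7/3, 10/3)
C = (1/3, 14/3)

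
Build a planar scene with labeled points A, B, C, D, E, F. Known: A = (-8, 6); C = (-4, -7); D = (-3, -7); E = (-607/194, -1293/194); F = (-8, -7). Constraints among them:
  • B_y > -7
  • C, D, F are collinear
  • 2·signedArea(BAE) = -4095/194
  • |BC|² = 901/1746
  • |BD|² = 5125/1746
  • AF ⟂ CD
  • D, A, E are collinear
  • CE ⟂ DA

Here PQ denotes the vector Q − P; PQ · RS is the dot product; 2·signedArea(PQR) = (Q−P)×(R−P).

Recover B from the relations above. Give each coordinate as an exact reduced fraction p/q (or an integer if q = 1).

1. B_x = -2741/582  [line 2457/194·x + 945/194·y + 18081/194 = 0 ∩ |BC|² = 901/1746]
2. B_y = -4009/582  [line 2457/194·x + 945/194·y + 18081/194 = 0 ∩ |BC|² = 901/1746]
   → B = (-2741/582, -4009/582)

B = (-2741/582, -4009/582)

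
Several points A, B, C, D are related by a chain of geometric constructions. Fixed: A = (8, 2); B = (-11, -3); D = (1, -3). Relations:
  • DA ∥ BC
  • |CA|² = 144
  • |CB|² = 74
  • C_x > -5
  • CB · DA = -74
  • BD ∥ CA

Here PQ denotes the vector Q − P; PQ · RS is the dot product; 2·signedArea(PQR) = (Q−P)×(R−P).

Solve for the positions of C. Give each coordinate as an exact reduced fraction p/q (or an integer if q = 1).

1. C_x = -4  [BD ∥ CA ∩ DA ∥ BC]
2. C_y = 2  [BD ∥ CA ∩ DA ∥ BC]
   → C = (-4, 2)

C = (-4, 2)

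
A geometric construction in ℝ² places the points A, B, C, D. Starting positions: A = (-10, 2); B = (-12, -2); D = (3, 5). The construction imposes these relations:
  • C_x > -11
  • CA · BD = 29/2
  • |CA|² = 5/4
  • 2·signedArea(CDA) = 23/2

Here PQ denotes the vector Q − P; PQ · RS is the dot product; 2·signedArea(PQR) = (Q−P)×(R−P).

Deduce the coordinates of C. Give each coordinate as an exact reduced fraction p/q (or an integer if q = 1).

C = (-21/2, 1)

1. C_x = -21/2  [CA · BD = 29/2 ∩ 2·signedArea(CDA) = 23/2]
2. C_y = 1  [CA · BD = 29/2 ∩ 2·signedArea(CDA) = 23/2]
   → C = (-21/2, 1)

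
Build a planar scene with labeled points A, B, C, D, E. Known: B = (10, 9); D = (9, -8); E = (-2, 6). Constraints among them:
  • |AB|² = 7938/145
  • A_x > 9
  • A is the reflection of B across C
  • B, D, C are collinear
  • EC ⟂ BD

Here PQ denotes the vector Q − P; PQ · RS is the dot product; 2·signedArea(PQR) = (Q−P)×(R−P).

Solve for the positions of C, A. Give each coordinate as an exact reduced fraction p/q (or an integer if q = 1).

1. C_x = 2837/290  [B, D, C are collinear ∩ EC ⟂ BD]
2. C_y = 1539/290  [B, D, C are collinear ∩ EC ⟂ BD]
   → C = (2837/290, 1539/290)
3. A_x = 1387/145  [A is the reflection of B across C]
4. A_y = 234/145  [A is the reflection of B across C]
   → A = (1387/145, 234/145)

A = (1387/145, 234/145)
C = (2837/290, 1539/290)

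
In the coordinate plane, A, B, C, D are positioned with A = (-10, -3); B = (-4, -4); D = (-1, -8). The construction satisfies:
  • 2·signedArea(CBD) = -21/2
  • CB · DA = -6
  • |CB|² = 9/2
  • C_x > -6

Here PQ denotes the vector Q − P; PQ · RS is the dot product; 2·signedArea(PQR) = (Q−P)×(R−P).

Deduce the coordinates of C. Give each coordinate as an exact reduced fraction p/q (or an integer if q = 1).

C = (-11/2, -11/2)

1. C_x = -11/2  [2·signedArea(CBD) = -21/2 ∩ CB · DA = -6]
2. C_y = -11/2  [2·signedArea(CBD) = -21/2 ∩ CB · DA = -6]
   → C = (-11/2, -11/2)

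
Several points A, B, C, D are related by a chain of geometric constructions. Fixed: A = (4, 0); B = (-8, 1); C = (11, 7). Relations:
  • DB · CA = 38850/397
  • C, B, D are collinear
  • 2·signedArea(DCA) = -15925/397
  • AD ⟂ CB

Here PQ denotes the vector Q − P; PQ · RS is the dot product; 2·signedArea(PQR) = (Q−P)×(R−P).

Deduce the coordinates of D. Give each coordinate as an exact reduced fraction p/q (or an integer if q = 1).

1. D_x = 1042/397  [C, B, D are collinear ∩ AD ⟂ CB]
2. D_y = 1729/397  [C, B, D are collinear ∩ AD ⟂ CB]
   → D = (1042/397, 1729/397)

D = (1042/397, 1729/397)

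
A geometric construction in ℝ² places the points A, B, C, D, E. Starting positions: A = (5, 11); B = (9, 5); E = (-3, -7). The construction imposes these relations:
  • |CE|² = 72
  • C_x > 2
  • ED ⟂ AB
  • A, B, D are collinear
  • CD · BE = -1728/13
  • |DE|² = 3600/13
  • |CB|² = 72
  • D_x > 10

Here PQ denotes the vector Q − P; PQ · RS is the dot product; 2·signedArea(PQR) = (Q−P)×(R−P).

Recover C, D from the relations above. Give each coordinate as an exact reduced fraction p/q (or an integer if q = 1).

1. D_x = 141/13  [A, B, D are collinear ∩ ED ⟂ AB]
2. D_y = 29/13  [A, B, D are collinear ∩ ED ⟂ AB]
   → D = (141/13, 29/13)
3. C_x = 3  [line 12·x + 12·y + -24 = 0 ∩ |CB|² = 72]
4. C_y = -1  [line 12·x + 12·y + -24 = 0 ∩ |CB|² = 72]
   → C = (3, -1)

C = (3, -1)
D = (141/13, 29/13)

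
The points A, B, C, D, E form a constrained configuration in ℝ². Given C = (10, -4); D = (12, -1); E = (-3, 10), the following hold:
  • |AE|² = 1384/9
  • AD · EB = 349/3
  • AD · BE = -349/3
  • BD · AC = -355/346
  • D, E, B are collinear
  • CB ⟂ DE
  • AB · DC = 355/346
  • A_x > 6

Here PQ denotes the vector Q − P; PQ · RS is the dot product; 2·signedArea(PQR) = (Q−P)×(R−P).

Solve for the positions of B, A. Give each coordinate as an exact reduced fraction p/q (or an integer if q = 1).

A = (7, 8/3)
B = (4197/346, -379/346)

1. B_x = 4197/346  [D, E, B are collinear ∩ CB ⟂ DE]
2. B_y = -379/346  [D, E, B are collinear ∩ CB ⟂ DE]
   → B = (4197/346, -379/346)
3. A_x = 7  [AD · BE = -349/3 ∩ AB · DC = 355/346]
4. A_y = 8/3  [AD · BE = -349/3 ∩ AB · DC = 355/346]
   → A = (7, 8/3)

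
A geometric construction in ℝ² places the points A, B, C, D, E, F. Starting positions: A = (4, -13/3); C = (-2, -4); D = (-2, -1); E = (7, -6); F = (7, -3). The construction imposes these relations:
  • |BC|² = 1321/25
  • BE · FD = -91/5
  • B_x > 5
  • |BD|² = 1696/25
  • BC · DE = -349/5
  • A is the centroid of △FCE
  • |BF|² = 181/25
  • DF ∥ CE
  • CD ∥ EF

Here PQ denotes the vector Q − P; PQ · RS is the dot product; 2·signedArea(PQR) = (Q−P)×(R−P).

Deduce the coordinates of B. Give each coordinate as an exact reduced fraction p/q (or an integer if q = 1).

1. B_x = 26/5  [BE · FD = -91/5 ∩ BC · DE = -349/5]
2. B_y = -5  [BE · FD = -91/5 ∩ BC · DE = -349/5]
   → B = (26/5, -5)

B = (26/5, -5)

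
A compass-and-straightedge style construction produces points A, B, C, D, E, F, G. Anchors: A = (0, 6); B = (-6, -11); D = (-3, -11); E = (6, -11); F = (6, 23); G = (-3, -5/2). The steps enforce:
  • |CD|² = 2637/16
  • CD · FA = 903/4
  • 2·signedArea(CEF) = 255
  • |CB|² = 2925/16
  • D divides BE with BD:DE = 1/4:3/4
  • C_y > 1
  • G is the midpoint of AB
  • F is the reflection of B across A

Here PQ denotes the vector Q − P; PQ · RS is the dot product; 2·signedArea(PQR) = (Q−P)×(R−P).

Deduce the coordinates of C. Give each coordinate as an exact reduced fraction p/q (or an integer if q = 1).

1. C_x = -3/2  [2·signedArea(CEF) = 255 ∩ CD · FA = 903/4]
2. C_y = 7/4  [2·signedArea(CEF) = 255 ∩ CD · FA = 903/4]
   → C = (-3/2, 7/4)

C = (-3/2, 7/4)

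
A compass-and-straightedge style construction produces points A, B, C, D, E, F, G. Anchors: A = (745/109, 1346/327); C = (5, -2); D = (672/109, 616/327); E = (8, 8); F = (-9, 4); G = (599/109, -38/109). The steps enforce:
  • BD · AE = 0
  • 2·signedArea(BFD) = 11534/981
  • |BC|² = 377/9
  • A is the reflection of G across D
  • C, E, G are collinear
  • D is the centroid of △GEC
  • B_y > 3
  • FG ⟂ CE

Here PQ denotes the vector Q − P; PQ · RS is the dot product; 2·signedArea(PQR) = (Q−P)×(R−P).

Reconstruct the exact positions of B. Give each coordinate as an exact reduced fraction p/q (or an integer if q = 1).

B = (4/3, 10/3)

1. B_x = 4/3  [BD · AE = 0 ∩ 2·signedArea(BFD) = 11534/981]
2. B_y = 10/3  [BD · AE = 0 ∩ 2·signedArea(BFD) = 11534/981]
   → B = (4/3, 10/3)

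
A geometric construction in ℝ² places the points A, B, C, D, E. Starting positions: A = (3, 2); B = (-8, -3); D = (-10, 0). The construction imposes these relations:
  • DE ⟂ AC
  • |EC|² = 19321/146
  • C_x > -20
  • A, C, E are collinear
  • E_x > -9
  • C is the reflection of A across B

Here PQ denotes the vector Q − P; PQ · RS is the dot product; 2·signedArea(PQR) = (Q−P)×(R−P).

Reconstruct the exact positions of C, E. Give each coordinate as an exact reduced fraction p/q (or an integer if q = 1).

1. C_x = -19  [C is the reflection of A across B]
2. C_y = -8  [C is the reflection of A across B]
   → C = (-19, -8)
3. E_x = -1245/146  [A, C, E are collinear ∩ DE ⟂ AC]
4. E_y = -473/146  [A, C, E are collinear ∩ DE ⟂ AC]
   → E = (-1245/146, -473/146)

C = (-19, -8)
E = (-1245/146, -473/146)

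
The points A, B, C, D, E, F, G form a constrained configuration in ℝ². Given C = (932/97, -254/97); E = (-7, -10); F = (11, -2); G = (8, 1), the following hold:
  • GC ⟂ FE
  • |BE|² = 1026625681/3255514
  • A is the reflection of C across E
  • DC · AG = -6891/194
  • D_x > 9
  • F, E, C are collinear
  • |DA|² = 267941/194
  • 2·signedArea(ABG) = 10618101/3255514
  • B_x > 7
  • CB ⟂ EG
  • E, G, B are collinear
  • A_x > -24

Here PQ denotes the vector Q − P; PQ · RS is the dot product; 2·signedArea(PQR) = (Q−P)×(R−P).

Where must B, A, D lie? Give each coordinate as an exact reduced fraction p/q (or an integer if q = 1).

A = (-2290/97, -1686/97)
B = (245681/33562, 16831/33562)
D = (19/2, -1/2)

1. B_x = 245681/33562  [E, G, B are collinear ∩ CB ⟂ EG]
2. B_y = 16831/33562  [E, G, B are collinear ∩ CB ⟂ EG]
   → B = (245681/33562, 16831/33562)
3. A_x = -2290/97  [A is the reflection of C across E]
4. A_y = -1686/97  [A is the reflection of C across E]
   → A = (-2290/97, -1686/97)
5. D_x = 19/2  [line -3066/97·x + -1783/97·y + 56471/194 = 0 ∩ |DA|² = 267941/194]
6. D_y = -1/2  [line -3066/97·x + -1783/97·y + 56471/194 = 0 ∩ |DA|² = 267941/194]
   → D = (19/2, -1/2)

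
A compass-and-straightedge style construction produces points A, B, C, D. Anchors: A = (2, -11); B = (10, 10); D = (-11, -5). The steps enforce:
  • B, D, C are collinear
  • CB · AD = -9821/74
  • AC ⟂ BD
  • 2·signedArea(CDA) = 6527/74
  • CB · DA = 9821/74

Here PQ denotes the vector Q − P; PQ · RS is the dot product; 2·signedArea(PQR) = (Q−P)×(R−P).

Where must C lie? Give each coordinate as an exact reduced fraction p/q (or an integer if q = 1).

C = (-387/74, -65/74)

1. C_x = -387/74  [B, D, C are collinear ∩ AC ⟂ BD]
2. C_y = -65/74  [B, D, C are collinear ∩ AC ⟂ BD]
   → C = (-387/74, -65/74)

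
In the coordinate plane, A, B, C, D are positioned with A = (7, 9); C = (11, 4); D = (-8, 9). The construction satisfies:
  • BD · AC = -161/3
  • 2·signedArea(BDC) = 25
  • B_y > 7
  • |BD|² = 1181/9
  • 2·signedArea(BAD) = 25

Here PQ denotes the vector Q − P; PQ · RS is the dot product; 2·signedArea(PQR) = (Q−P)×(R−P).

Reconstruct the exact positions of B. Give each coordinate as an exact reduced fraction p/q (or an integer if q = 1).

1. B_x = 10/3  [2·signedArea(BAD) = 25 ∩ BD · AC = -161/3]
2. B_y = 22/3  [2·signedArea(BAD) = 25 ∩ BD · AC = -161/3]
   → B = (10/3, 22/3)

B = (10/3, 22/3)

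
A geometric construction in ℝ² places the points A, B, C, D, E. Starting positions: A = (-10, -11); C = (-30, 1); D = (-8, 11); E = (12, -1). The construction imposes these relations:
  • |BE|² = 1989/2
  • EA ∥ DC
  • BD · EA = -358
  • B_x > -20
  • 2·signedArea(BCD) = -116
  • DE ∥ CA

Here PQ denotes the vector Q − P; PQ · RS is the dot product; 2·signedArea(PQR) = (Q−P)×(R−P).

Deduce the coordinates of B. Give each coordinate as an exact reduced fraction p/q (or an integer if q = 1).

B = (-39/2, 1/2)

1. B_x = -39/2  [2·signedArea(BCD) = -116 ∩ BD · EA = -358]
2. B_y = 1/2  [2·signedArea(BCD) = -116 ∩ BD · EA = -358]
   → B = (-39/2, 1/2)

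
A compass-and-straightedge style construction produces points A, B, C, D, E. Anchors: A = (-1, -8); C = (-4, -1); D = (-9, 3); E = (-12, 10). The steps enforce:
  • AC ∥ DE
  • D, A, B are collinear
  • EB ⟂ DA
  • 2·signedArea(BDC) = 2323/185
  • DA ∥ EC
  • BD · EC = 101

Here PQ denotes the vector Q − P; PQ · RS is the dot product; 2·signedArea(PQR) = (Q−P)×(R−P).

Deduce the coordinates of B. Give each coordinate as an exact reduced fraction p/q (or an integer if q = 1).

1. B_x = -2473/185  [D, A, B are collinear ∩ EB ⟂ DA]
2. B_y = 1666/185  [D, A, B are collinear ∩ EB ⟂ DA]
   → B = (-2473/185, 1666/185)

B = (-2473/185, 1666/185)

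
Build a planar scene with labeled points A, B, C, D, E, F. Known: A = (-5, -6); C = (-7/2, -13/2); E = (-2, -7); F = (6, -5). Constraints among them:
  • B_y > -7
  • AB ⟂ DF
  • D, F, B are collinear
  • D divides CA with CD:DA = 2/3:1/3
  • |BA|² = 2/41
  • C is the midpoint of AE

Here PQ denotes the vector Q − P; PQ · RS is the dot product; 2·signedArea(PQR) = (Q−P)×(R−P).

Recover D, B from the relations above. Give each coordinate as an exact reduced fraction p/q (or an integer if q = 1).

1. D_x = -9/2  [D divides CA with CD:DA = 2/3:1/3]
2. D_y = -37/6  [D divides CA with CD:DA = 2/3:1/3]
   → D = (-9/2, -37/6)
3. B_x = -204/41  [D, F, B are collinear ∩ AB ⟂ DF]
4. B_y = -255/41  [D, F, B are collinear ∩ AB ⟂ DF]
   → B = (-204/41, -255/41)

B = (-204/41, -255/41)
D = (-9/2, -37/6)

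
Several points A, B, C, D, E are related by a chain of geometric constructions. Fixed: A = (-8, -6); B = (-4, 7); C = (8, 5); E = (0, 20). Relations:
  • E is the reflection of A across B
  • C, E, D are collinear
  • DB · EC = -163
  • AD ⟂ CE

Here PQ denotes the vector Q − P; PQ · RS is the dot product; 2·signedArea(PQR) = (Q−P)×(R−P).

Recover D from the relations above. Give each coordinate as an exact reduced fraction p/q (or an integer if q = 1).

1. D_x = 2608/289  [C, E, D are collinear ∩ AD ⟂ CE]
2. D_y = 890/289  [C, E, D are collinear ∩ AD ⟂ CE]
   → D = (2608/289, 890/289)

D = (2608/289, 890/289)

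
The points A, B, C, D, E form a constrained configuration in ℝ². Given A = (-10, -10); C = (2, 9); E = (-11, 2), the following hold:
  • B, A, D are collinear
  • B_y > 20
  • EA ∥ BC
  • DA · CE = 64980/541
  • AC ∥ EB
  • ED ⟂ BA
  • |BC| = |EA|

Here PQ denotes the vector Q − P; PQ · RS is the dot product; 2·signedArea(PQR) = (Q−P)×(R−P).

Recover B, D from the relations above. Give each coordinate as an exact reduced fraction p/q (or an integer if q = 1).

1. B_x = 1  [EA ∥ BC ∩ AC ∥ EB]
2. B_y = 21  [EA ∥ BC ∩ AC ∥ EB]
   → B = (1, 21)
3. D_x = -6849/1082  [B, A, D are collinear ∩ ED ⟂ BA]
4. D_y = 371/1082  [B, A, D are collinear ∩ ED ⟂ BA]
   → D = (-6849/1082, 371/1082)

B = (1, 21)
D = (-6849/1082, 371/1082)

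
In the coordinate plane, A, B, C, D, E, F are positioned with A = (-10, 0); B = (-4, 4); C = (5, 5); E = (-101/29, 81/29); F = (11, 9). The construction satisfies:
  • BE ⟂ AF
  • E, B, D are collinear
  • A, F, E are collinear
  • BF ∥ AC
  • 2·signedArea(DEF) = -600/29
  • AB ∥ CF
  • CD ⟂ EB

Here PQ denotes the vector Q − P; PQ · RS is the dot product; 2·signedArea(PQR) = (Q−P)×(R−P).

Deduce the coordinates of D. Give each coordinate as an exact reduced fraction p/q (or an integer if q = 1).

D = (-86/29, 46/29)

1. D_x = -86/29  [E, B, D are collinear ∩ CD ⟂ EB]
2. D_y = 46/29  [E, B, D are collinear ∩ CD ⟂ EB]
   → D = (-86/29, 46/29)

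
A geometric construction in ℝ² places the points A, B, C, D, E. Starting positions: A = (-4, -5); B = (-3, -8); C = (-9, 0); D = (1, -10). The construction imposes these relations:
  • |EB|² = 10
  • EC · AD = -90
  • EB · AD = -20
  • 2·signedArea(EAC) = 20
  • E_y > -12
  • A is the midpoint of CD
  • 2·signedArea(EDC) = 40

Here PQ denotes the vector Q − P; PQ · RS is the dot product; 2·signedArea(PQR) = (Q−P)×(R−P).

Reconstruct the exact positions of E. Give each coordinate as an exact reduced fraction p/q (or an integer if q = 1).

E = (-2, -11)

1. E_x = -2  [2·signedArea(EDC) = 40 ∩ EC · AD = -90]
2. E_y = -11  [2·signedArea(EDC) = 40 ∩ EC · AD = -90]
   → E = (-2, -11)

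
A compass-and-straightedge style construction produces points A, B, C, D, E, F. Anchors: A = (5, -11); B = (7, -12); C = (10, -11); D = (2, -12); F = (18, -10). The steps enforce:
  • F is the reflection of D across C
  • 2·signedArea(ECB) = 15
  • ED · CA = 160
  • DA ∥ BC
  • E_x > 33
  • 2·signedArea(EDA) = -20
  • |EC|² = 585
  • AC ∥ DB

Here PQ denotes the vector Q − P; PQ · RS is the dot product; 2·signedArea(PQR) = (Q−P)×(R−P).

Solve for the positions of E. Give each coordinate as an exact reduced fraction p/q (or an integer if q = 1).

1. E_x = 34  [2·signedArea(ECB) = 15 ∩ ED · CA = 160]
2. E_y = -8  [2·signedArea(ECB) = 15 ∩ ED · CA = 160]
   → E = (34, -8)

E = (34, -8)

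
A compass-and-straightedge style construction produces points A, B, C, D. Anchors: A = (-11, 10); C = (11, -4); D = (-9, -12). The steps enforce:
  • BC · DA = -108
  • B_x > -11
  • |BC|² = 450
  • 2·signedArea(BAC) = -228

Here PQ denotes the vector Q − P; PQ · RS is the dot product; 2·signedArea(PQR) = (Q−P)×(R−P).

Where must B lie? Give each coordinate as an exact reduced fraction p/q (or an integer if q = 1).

B = (-10, -1)

1. B_x = -10  [2·signedArea(BAC) = -228 ∩ BC · DA = -108]
2. B_y = -1  [2·signedArea(BAC) = -228 ∩ BC · DA = -108]
   → B = (-10, -1)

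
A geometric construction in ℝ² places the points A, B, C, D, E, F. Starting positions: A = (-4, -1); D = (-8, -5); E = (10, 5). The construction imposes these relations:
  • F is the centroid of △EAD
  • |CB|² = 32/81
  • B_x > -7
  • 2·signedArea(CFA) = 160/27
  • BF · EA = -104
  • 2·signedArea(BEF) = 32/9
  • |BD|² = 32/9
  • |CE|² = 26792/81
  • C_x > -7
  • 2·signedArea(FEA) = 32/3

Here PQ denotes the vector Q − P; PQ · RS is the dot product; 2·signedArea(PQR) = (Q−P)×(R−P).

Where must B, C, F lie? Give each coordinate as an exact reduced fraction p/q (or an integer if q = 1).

B = (-20/3, -11/3)
C = (-56/9, -29/9)
F = (-2/3, -1/3)

1. F_x = -2/3  [F is the centroid of △EAD]
2. F_y = -1/3  [F is the centroid of △EAD]
   → F = (-2/3, -1/3)
3. B_x = -20/3  [2·signedArea(BEF) = 32/9 ∩ BF · EA = -104]
4. B_y = -11/3  [2·signedArea(BEF) = 32/9 ∩ BF · EA = -104]
   → B = (-20/3, -11/3)
5. C_x = -56/9  [line 2/3·x + -10/3·y + -178/27 = 0 ∩ |CB|² = 32/81]
6. C_y = -29/9  [line 2/3·x + -10/3·y + -178/27 = 0 ∩ |CB|² = 32/81]
   → C = (-56/9, -29/9)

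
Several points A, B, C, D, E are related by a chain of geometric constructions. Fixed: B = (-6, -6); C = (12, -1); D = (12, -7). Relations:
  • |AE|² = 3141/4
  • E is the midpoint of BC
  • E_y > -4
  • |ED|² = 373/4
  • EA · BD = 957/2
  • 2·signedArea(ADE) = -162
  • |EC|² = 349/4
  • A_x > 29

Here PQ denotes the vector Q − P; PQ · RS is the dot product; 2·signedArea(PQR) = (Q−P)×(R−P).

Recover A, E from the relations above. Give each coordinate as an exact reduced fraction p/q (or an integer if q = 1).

1. E_x = 3  [E is the midpoint of BC]
2. E_y = -7/2  [E is the midpoint of BC]
   → E = (3, -7/2)
3. A_x = 30  [2·signedArea(ADE) = -162 ∩ EA · BD = 957/2]
4. A_y = 4  [2·signedArea(ADE) = -162 ∩ EA · BD = 957/2]
   → A = (30, 4)

A = (30, 4)
E = (3, -7/2)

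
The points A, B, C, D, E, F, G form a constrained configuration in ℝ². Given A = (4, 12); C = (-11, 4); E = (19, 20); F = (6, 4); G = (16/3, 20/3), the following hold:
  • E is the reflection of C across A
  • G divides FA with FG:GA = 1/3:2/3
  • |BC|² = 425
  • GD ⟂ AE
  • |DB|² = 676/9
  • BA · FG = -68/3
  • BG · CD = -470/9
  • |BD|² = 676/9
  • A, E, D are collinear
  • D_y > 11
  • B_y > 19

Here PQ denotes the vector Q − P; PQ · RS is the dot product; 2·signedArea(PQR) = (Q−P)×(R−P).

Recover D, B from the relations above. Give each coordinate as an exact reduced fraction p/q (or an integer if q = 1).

1. D_x = 48/17  [A, E, D are collinear ∩ GD ⟂ AE]
2. D_y = 580/51  [A, E, D are collinear ∩ GD ⟂ AE]
   → D = (48/17, 580/51)
3. B_x = 2  [BG · CD = -470/9 ∩ BA · FG = -68/3]
4. B_y = 20  [BG · CD = -470/9 ∩ BA · FG = -68/3]
   → B = (2, 20)

B = (2, 20)
D = (48/17, 580/51)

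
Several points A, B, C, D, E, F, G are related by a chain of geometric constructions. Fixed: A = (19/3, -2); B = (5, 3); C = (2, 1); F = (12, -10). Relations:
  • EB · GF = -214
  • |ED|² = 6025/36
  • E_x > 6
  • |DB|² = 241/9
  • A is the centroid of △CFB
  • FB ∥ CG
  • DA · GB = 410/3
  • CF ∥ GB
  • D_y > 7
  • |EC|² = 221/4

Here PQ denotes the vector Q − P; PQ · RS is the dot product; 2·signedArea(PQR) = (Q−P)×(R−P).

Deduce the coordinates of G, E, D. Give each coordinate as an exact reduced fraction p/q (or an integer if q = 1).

D = (11/3, 8)
E = (7, -9/2)
G = (-5, 14)

1. G_x = -5  [CF ∥ GB ∩ FB ∥ CG]
2. G_y = 14  [CF ∥ GB ∩ FB ∥ CG]
   → G = (-5, 14)
3. E_x = 7  [line -17·x + 24·y + 227 = 0 ∩ |EC|² = 221/4]
4. E_y = -9/2  [line -17·x + 24·y + 227 = 0 ∩ |EC|² = 221/4]
   → E = (7, -9/2)
5. D_x = 11/3  [line -10·x + 11·y + -154/3 = 0 ∩ |ED|² = 6025/36]
6. D_y = 8  [line -10·x + 11·y + -154/3 = 0 ∩ |ED|² = 6025/36]
   → D = (11/3, 8)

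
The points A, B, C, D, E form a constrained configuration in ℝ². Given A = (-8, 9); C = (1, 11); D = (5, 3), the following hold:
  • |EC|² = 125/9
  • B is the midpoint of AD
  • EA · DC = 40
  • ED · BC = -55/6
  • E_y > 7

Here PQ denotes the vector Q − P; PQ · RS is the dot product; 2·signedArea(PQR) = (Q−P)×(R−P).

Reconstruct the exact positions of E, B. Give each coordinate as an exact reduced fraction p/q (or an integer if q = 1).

B = (-3/2, 6)
E = (-2/3, 23/3)

1. B_x = -3/2  [B is the midpoint of AD]
2. B_y = 6  [B is the midpoint of AD]
   → B = (-3/2, 6)
3. E_x = -2/3  [EA · DC = 40 ∩ ED · BC = -55/6]
4. E_y = 23/3  [EA · DC = 40 ∩ ED · BC = -55/6]
   → E = (-2/3, 23/3)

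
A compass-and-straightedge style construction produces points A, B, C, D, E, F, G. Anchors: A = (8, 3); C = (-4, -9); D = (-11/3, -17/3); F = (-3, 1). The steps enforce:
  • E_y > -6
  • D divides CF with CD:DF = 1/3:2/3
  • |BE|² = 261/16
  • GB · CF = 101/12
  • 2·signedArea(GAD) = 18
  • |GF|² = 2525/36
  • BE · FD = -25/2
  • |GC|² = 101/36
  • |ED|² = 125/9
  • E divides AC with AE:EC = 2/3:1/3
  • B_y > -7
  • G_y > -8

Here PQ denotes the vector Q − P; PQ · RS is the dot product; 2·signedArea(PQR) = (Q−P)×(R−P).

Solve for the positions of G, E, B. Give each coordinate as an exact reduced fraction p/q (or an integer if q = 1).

B = (-15/4, -13/2)
E = (0, -5)
G = (-23/6, -22/3)

1. G_x = -23/6  [line 26/3·x + -35/3·y + -157/3 = 0 ∩ |GC|² = 101/36]
2. G_y = -22/3  [line 26/3·x + -35/3·y + -157/3 = 0 ∩ |GC|² = 101/36]
   → G = (-23/6, -22/3)
3. E_x = 0  [E divides AC with AE:EC = 2/3:1/3]
4. E_y = -5  [E divides AC with AE:EC = 2/3:1/3]
   → E = (0, -5)
5. B_x = -15/4  [line 1·x + 10·y + 275/4 = 0 ∩ |BE|² = 261/16]
6. B_y = -13/2  [line 1·x + 10·y + 275/4 = 0 ∩ |BE|² = 261/16]
   → B = (-15/4, -13/2)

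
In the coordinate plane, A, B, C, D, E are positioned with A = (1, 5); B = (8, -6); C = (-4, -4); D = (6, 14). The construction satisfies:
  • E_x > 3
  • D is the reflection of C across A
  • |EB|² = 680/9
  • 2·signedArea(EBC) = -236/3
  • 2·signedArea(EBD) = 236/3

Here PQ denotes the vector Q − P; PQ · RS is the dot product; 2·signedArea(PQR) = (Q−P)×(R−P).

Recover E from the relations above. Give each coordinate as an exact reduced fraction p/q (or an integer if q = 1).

1. E_x = 10/3  [2·signedArea(EBC) = -236/3 ∩ 2·signedArea(EBD) = 236/3]
2. E_y = 4/3  [2·signedArea(EBC) = -236/3 ∩ 2·signedArea(EBD) = 236/3]
   → E = (10/3, 4/3)

E = (10/3, 4/3)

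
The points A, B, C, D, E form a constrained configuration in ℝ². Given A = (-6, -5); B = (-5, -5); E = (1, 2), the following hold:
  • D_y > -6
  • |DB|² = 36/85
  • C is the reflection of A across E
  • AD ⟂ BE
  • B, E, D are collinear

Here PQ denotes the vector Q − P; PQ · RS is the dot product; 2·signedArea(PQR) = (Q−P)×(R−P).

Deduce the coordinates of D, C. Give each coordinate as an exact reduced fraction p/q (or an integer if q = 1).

1. D_x = -461/85  [B, E, D are collinear ∩ AD ⟂ BE]
2. D_y = -467/85  [B, E, D are collinear ∩ AD ⟂ BE]
   → D = (-461/85, -467/85)
3. C_x = 8  [C is the reflection of A across E]
4. C_y = 9  [C is the reflection of A across E]
   → C = (8, 9)

C = (8, 9)
D = (-461/85, -467/85)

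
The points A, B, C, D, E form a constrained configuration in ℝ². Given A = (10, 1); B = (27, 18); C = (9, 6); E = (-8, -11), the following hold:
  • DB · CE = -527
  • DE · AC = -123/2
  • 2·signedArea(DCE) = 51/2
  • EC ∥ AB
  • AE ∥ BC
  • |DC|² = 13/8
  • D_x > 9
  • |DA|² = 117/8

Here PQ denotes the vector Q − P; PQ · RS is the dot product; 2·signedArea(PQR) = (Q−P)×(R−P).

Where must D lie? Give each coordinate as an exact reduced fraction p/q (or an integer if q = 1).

1. D_x = 37/4  [DE · AC = -123/2 ∩ DB · CE = -527]
2. D_y = 19/4  [DE · AC = -123/2 ∩ DB · CE = -527]
   → D = (37/4, 19/4)

D = (37/4, 19/4)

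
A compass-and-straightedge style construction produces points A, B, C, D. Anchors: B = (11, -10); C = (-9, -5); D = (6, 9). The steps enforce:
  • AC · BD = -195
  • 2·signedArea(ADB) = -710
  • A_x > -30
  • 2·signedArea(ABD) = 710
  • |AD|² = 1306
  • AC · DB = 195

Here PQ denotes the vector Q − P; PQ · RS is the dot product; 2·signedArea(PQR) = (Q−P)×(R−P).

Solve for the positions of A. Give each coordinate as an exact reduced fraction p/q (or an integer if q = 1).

A = (-29, 0)

1. A_x = -29  [2·signedArea(ABD) = 710 ∩ AC · DB = 195]
2. A_y = 0  [2·signedArea(ABD) = 710 ∩ AC · DB = 195]
   → A = (-29, 0)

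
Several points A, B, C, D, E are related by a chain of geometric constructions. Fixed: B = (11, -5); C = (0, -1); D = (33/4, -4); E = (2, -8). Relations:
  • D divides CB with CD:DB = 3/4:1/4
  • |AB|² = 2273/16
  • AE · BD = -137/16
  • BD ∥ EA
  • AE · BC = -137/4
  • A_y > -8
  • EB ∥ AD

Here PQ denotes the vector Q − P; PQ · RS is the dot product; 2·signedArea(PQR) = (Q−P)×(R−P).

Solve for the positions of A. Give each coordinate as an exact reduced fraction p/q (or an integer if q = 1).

A = (-3/4, -7)

1. A_x = -3/4  [EB ∥ AD ∩ BD ∥ EA]
2. A_y = -7  [EB ∥ AD ∩ BD ∥ EA]
   → A = (-3/4, -7)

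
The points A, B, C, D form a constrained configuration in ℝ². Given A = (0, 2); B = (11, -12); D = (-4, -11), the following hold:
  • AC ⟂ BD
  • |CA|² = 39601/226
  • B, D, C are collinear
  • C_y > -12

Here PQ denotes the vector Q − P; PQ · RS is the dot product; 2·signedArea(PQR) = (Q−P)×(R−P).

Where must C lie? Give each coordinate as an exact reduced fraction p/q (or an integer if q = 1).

1. C_x = -199/226  [B, D, C are collinear ∩ AC ⟂ BD]
2. C_y = -2533/226  [B, D, C are collinear ∩ AC ⟂ BD]
   → C = (-199/226, -2533/226)

C = (-199/226, -2533/226)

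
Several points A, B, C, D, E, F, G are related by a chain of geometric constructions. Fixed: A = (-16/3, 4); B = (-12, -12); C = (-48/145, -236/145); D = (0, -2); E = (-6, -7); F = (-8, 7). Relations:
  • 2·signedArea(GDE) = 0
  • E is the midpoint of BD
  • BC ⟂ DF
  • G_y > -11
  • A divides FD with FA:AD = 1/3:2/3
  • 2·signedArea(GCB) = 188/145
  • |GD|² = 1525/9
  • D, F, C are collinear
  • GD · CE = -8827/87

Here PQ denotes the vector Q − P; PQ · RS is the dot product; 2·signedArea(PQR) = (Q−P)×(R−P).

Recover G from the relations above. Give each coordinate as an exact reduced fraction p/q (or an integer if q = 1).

1. G_x = -10  [2·signedArea(GDE) = 0 ∩ GD · CE = -8827/87]
2. G_y = -31/3  [2·signedArea(GDE) = 0 ∩ GD · CE = -8827/87]
   → G = (-10, -31/3)

G = (-10, -31/3)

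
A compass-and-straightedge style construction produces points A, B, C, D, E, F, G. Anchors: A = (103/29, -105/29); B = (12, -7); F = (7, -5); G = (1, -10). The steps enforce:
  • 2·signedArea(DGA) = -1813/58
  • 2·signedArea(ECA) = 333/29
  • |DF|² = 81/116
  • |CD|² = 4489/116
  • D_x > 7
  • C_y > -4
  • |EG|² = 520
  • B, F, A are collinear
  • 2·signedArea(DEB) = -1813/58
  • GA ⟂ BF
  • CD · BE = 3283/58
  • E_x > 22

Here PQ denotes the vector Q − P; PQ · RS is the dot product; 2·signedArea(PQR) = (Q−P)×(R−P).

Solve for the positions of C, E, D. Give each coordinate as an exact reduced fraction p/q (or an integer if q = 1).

C = (2, -3)
D = (451/58, -154/29)
E = (23, -4)

1. D_x = 451/58  [line -185/29·x + 74/29·y + 3663/58 = 0 ∩ |DF|² = 81/116]
2. D_y = -154/29  [line -185/29·x + 74/29·y + 3663/58 = 0 ∩ |DF|² = 81/116]
   → D = (451/58, -154/29)
3. E_x = 23  [line -49/29·x + -245/58·y + 637/29 = 0 ∩ |EG|² = 520]
4. E_y = -4  [line -49/29·x + -245/58·y + 637/29 = 0 ∩ |EG|² = 520]
   → E = (23, -4)
5. C_x = 2  [CD · BE = 3283/58 ∩ 2·signedArea(ECA) = 333/29]
6. C_y = -3  [CD · BE = 3283/58 ∩ 2·signedArea(ECA) = 333/29]
   → C = (2, -3)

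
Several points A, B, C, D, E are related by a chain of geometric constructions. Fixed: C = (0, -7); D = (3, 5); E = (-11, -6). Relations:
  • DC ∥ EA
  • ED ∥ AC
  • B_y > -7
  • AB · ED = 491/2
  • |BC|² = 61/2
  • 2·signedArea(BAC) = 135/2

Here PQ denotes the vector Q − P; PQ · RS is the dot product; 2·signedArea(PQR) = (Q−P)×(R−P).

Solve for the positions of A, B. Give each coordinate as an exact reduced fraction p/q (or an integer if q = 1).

1. A_x = -14  [ED ∥ AC ∩ DC ∥ EA]
2. A_y = -18  [ED ∥ AC ∩ DC ∥ EA]
   → A = (-14, -18)
3. B_x = -11/2  [2·signedArea(BAC) = 135/2 ∩ AB · ED = 491/2]
4. B_y = -13/2  [2·signedArea(BAC) = 135/2 ∩ AB · ED = 491/2]
   → B = (-11/2, -13/2)

A = (-14, -18)
B = (-11/2, -13/2)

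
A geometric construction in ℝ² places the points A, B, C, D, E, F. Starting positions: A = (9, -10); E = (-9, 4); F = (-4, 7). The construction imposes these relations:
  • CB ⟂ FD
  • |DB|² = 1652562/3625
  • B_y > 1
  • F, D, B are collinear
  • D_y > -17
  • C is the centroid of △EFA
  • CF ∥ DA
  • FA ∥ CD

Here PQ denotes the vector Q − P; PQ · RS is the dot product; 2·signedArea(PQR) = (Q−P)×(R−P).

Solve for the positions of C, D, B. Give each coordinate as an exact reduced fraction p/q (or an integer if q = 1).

1. C_x = -4/3  [C is the centroid of △EFA]
2. C_y = 1/3  [C is the centroid of △EFA]
   → C = (-4/3, 1/3)
3. D_x = 35/3  [CF ∥ DA ∩ FA ∥ CD]
4. D_y = -50/3  [CF ∥ DA ∩ FA ∥ CD]
   → D = (35/3, -50/3)
5. B_x = -1294/10875  [F, D, B are collinear ∩ CB ⟂ FD]
6. B_y = 12367/10875  [F, D, B are collinear ∩ CB ⟂ FD]
   → B = (-1294/10875, 12367/10875)

B = (-1294/10875, 12367/10875)
C = (-4/3, 1/3)
D = (35/3, -50/3)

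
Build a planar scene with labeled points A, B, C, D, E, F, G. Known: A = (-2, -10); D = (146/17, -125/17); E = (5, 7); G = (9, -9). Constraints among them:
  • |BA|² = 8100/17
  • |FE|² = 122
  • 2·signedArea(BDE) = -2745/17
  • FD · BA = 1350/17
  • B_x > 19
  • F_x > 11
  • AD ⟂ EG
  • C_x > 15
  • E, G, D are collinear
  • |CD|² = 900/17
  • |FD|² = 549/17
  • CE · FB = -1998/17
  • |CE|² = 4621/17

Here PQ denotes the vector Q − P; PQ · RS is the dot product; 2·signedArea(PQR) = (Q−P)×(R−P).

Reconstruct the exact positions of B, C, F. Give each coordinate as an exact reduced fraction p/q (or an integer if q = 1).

B = (326/17, -80/17)
C = (266/17, -95/17)
F = (188/17, -38/17)

1. B_x = 326/17  [line -244/17·x + -61/17·y + 4392/17 = 0 ∩ |BA|² = 8100/17]
2. B_y = -80/17  [line -244/17·x + -61/17·y + 4392/17 = 0 ∩ |BA|² = 8100/17]
   → B = (326/17, -80/17)
3. F_x = 188/17  [line 360/17·x + 90/17·y + -3780/17 = 0 ∩ |FE|² = 122]
4. F_y = -38/17  [line 360/17·x + 90/17·y + -3780/17 = 0 ∩ |FE|² = 122]
   → F = (188/17, -38/17)
5. C_x = 266/17  [line -138/17·x + 42/17·y + 2394/17 = 0 ∩ |CD|² = 900/17]
6. C_y = -95/17  [line -138/17·x + 42/17·y + 2394/17 = 0 ∩ |CD|² = 900/17]
   → C = (266/17, -95/17)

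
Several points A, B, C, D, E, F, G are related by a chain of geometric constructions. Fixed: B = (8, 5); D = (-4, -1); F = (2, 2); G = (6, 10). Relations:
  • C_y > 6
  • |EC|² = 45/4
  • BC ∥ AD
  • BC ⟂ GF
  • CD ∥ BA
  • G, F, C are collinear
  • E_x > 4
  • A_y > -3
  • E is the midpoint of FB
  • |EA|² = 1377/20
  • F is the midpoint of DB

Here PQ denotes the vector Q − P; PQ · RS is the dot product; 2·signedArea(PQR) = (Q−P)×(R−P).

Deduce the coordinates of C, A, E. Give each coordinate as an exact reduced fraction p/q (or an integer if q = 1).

1. C_x = 22/5  [G, F, C are collinear ∩ BC ⟂ GF]
2. C_y = 34/5  [G, F, C are collinear ∩ BC ⟂ GF]
   → C = (22/5, 34/5)
3. A_x = -2/5  [BC ∥ AD ∩ CD ∥ BA]
4. A_y = -14/5  [BC ∥ AD ∩ CD ∥ BA]
   → A = (-2/5, -14/5)
5. E_x = 5  [E is the midpoint of FB]
6. E_y = 7/2  [E is the midpoint of FB]
   → E = (5, 7/2)

A = (-2/5, -14/5)
C = (22/5, 34/5)
E = (5, 7/2)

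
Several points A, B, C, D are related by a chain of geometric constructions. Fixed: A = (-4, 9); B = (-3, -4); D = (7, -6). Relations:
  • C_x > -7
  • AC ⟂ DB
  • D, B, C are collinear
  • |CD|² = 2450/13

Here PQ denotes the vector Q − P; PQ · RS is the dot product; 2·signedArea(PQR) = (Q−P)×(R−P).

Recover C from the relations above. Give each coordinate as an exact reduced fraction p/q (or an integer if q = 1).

1. C_x = -84/13  [D, B, C are collinear ∩ AC ⟂ DB]
2. C_y = -43/13  [D, B, C are collinear ∩ AC ⟂ DB]
   → C = (-84/13, -43/13)

C = (-84/13, -43/13)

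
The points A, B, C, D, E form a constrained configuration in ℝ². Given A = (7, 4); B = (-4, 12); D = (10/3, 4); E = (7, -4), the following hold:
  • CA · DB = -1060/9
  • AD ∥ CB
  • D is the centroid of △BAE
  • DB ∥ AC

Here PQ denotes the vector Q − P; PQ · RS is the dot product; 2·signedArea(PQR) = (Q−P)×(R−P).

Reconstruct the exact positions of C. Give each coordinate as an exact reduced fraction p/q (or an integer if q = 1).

1. C_x = -1/3  [AD ∥ CB ∩ DB ∥ AC]
2. C_y = 12  [AD ∥ CB ∩ DB ∥ AC]
   → C = (-1/3, 12)

C = (-1/3, 12)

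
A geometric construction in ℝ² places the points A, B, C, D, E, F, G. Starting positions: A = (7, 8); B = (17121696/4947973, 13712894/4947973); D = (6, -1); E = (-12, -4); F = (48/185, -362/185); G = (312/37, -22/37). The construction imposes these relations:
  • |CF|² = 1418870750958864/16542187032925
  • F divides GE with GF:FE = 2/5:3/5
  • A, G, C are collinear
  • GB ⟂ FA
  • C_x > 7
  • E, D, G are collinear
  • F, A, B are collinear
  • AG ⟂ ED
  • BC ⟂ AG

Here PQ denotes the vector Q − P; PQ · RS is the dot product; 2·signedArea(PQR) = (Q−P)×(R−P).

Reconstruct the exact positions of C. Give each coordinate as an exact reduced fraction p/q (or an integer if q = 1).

C = (38357736/4947973, 17252234/4947973)

1. C_x = 38357736/4947973  [A, G, C are collinear ∩ BC ⟂ AG]
2. C_y = 17252234/4947973  [A, G, C are collinear ∩ BC ⟂ AG]
   → C = (38357736/4947973, 17252234/4947973)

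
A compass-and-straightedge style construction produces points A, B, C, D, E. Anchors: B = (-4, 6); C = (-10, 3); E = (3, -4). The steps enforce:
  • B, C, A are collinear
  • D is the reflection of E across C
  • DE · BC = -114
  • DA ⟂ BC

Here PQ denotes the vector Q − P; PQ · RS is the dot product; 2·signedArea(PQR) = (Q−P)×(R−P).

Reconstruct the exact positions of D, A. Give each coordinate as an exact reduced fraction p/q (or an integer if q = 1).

1. D_x = -23  [D is the reflection of E across C]
2. D_y = 10  [D is the reflection of E across C]
   → D = (-23, 10)
3. A_x = -88/5  [B, C, A are collinear ∩ DA ⟂ BC]
4. A_y = -4/5  [B, C, A are collinear ∩ DA ⟂ BC]
   → A = (-88/5, -4/5)

A = (-88/5, -4/5)
D = (-23, 10)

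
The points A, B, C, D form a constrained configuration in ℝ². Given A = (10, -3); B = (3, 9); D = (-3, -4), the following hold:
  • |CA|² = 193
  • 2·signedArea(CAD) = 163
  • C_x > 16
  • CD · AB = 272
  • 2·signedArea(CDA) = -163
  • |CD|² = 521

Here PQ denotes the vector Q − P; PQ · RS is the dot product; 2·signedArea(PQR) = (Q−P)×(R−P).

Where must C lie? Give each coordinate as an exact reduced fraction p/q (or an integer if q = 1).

C = (17, -15)

1. C_x = 17  [2·signedArea(CAD) = 163 ∩ CD · AB = 272]
2. C_y = -15  [2·signedArea(CAD) = 163 ∩ CD · AB = 272]
   → C = (17, -15)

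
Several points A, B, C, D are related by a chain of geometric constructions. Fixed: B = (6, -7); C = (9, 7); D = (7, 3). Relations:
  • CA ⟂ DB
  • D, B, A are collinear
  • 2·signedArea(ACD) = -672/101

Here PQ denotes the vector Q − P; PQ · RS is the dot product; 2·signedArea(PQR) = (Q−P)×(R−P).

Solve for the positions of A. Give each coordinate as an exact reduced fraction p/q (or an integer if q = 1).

1. A_x = 749/101  [D, B, A are collinear ∩ CA ⟂ DB]
2. A_y = 723/101  [D, B, A are collinear ∩ CA ⟂ DB]
   → A = (749/101, 723/101)

A = (749/101, 723/101)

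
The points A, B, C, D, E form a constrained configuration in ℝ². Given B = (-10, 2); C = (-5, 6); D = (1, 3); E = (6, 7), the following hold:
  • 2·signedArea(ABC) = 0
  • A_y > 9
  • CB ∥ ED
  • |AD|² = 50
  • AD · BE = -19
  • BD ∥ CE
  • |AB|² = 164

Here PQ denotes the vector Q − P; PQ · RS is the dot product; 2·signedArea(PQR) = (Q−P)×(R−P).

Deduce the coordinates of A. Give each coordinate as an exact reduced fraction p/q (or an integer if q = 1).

A = (0, 10)

1. A_x = 0  [2·signedArea(ABC) = 0 ∩ AD · BE = -19]
2. A_y = 10  [2·signedArea(ABC) = 0 ∩ AD · BE = -19]
   → A = (0, 10)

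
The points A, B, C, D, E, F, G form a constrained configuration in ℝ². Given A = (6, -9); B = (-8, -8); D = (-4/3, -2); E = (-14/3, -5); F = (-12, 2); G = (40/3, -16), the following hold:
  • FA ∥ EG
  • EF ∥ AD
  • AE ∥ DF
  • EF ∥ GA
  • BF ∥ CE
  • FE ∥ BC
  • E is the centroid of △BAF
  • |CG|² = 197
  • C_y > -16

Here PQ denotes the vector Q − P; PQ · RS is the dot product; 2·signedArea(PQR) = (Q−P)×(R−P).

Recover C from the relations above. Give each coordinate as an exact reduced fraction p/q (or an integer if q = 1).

C = (-2/3, -15)

1. C_x = -2/3  [BF ∥ CE ∩ FE ∥ BC]
2. C_y = -15  [BF ∥ CE ∩ FE ∥ BC]
   → C = (-2/3, -15)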